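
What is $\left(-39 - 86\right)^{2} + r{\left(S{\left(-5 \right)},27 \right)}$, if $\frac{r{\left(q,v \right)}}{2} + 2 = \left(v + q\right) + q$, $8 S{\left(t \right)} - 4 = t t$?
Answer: $\frac{31379}{2} \approx 15690.0$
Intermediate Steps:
$S{\left(t \right)} = \frac{1}{2} + \frac{t^{2}}{8}$ ($S{\left(t \right)} = \frac{1}{2} + \frac{t t}{8} = \frac{1}{2} + \frac{t^{2}}{8}$)
$r{\left(q,v \right)} = -4 + 2 v + 4 q$ ($r{\left(q,v \right)} = -4 + 2 \left(\left(v + q\right) + q\right) = -4 + 2 \left(\left(q + v\right) + q\right) = -4 + 2 \left(v + 2 q\right) = -4 + \left(2 v + 4 q\right) = -4 + 2 v + 4 q$)
$\left(-39 - 86\right)^{2} + r{\left(S{\left(-5 \right)},27 \right)} = \left(-39 - 86\right)^{2} + \left(-4 + 2 \cdot 27 + 4 \left(\frac{1}{2} + \frac{\left(-5\right)^{2}}{8}\right)\right) = \left(-125\right)^{2} + \left(-4 + 54 + 4 \left(\frac{1}{2} + \frac{1}{8} \cdot 25\right)\right) = 15625 + \left(-4 + 54 + 4 \left(\frac{1}{2} + \frac{25}{8}\right)\right) = 15625 + \left(-4 + 54 + 4 \cdot \frac{29}{8}\right) = 15625 + \left(-4 + 54 + \frac{29}{2}\right) = 15625 + \frac{129}{2} = \frac{31379}{2}$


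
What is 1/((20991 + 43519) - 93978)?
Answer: -1/29468 ≈ -3.3935e-5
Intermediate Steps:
1/((20991 + 43519) - 93978) = 1/(64510 - 93978) = 1/(-29468) = -1/29468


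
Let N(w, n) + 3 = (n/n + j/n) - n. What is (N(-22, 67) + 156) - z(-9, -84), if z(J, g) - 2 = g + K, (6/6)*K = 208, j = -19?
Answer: -2632/67 ≈ -39.284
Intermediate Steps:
K = 208
N(w, n) = -2 - n - 19/n (N(w, n) = -3 + ((n/n - 19/n) - n) = -3 + ((1 - 19/n) - n) = -3 + (1 - n - 19/n) = -2 - n - 19/n)
z(J, g) = 210 + g (z(J, g) = 2 + (g + 208) = 2 + (208 + g) = 210 + g)
(N(-22, 67) + 156) - z(-9, -84) = ((-2 - 1*67 - 19/67) + 156) - (210 - 84) = ((-2 - 67 - 19*1/67) + 156) - 1*126 = ((-2 - 67 - 19/67) + 156) - 126 = (-4642/67 + 156) - 126 = 5810/67 - 126 = -2632/67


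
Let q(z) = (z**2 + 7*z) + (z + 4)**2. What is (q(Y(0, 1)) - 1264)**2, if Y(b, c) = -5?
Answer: 1620529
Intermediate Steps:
q(z) = z**2 + (4 + z)**2 + 7*z (q(z) = (z**2 + 7*z) + (4 + z)**2 = z**2 + (4 + z)**2 + 7*z)
(q(Y(0, 1)) - 1264)**2 = ((16 + 2*(-5)**2 + 15*(-5)) - 1264)**2 = ((16 + 2*25 - 75) - 1264)**2 = ((16 + 50 - 75) - 1264)**2 = (-9 - 1264)**2 = (-1273)**2 = 1620529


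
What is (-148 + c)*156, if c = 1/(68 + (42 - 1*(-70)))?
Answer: -346307/15 ≈ -23087.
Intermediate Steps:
c = 1/180 (c = 1/(68 + (42 + 70)) = 1/(68 + 112) = 1/180 ≈ 0.0055556)
(-148 + c)*156 = (-148 + 1/180)*156 = -26639/180*156 = -346307/15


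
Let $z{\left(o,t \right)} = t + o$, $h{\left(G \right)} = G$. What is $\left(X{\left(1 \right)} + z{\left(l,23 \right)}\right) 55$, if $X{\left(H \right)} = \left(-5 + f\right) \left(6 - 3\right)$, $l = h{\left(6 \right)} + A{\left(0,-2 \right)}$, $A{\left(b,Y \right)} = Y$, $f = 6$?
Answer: $1650$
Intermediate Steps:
$l = 4$ ($l = 6 - 2 = 4$)
$X{\left(H \right)} = 3$ ($X{\left(H \right)} = \left(-5 + 6\right) \left(6 - 3\right) = 1 \cdot 3 = 3$)
$z{\left(o,t \right)} = o + t$
$\left(X{\left(1 \right)} + z{\left(l,23 \right)}\right) 55 = \left(3 + \left(4 + 23\right)\right) 55 = \left(3 + 27\right) 55 = 30 \cdot 55 = 1650$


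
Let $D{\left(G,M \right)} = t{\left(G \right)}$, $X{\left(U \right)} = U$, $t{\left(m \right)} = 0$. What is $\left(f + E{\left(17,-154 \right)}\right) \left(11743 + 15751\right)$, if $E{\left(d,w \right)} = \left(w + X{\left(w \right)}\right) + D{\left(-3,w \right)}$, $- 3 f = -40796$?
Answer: $\frac{1096240768}{3} \approx 3.6541 \cdot 10^{8}$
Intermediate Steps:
$D{\left(G,M \right)} = 0$
$f = \frac{40796}{3}$ ($f = \left(- \frac{1}{3}\right) \left(-40796\right) = \frac{40796}{3} \approx 13599.0$)
$E{\left(d,w \right)} = 2 w$ ($E{\left(d,w \right)} = \left(w + w\right) + 0 = 2 w + 0 = 2 w$)
$\left(f + E{\left(17,-154 \right)}\right) \left(11743 + 15751\right) = \left(\frac{40796}{3} + 2 \left(-154\right)\right) \left(11743 + 15751\right) = \left(\frac{40796}{3} - 308\right) 27494 = \frac{39872}{3} \cdot 27494 = \frac{1096240768}{3}$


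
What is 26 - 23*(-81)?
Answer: 1889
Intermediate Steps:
26 - 23*(-81) = 26 + 1863 = 1889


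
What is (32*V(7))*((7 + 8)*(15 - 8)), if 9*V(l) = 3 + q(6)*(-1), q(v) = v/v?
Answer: 2240/3 ≈ 746.67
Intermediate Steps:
q(v) = 1
V(l) = 2/9 (V(l) = (3 + 1*(-1))/9 = (3 - 1)/9 = (⅑)*2 = 2/9)
(32*V(7))*((7 + 8)*(15 - 8)) = (32*(2/9))*((7 + 8)*(15 - 8)) = 64*(15*7)/9 = (64/9)*105 = 2240/3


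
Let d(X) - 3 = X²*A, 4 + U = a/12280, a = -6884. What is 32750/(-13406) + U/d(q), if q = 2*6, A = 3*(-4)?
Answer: -28874685849/11832470750 ≈ -2.4403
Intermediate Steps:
A = -12
U = -14001/3070 (U = -4 - 6884/12280 = -4 - 6884*1/12280 = -4 - 1721/3070 = -14001/3070 ≈ -4.5606)
q = 12
d(X) = 3 - 12*X² (d(X) = 3 + X²*(-12) = 3 - 12*X²)
32750/(-13406) + U/d(q) = 32750/(-13406) - 14001/(3070*(3 - 12*12²)) = 32750*(-1/13406) - 14001/(3070*(3 - 12*144)) = -16375/6703 - 14001/(3070*(3 - 1728)) = -16375/6703 - 14001/3070/(-1725) = -16375/6703 - 14001/3070*(-1/1725) = -16375/6703 + 4667/1765250 = -28874685849/11832470750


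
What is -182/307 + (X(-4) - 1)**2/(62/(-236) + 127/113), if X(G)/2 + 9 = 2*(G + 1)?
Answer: 3931800112/3525281 ≈ 1115.3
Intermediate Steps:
X(G) = -14 + 4*G (X(G) = -18 + 2*(2*(G + 1)) = -18 + 2*(2*(1 + G)) = -18 + 2*(2 + 2*G) = -18 + (4 + 4*G) = -14 + 4*G)
-182/307 + (X(-4) - 1)**2/(62/(-236) + 127/113) = -182/307 + ((-14 + 4*(-4)) - 1)**2/(62/(-236) + 127/113) = -182*1/307 + ((-14 - 16) - 1)**2/(62*(-1/236) + 127*(1/113)) = -182/307 + (-30 - 1)**2/(-31/118 + 127/113) = -182/307 + (-31)**2/(11483/13334) = -182/307 + 961*(13334/11483) = -182/307 + 12813974/11483 = 3931800112/3525281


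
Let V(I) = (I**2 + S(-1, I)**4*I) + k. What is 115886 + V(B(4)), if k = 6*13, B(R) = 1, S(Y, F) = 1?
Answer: 115966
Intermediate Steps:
k = 78
V(I) = 78 + I + I**2 (V(I) = (I**2 + 1**4*I) + 78 = (I**2 + 1*I) + 78 = (I**2 + I) + 78 = (I + I**2) + 78 = 78 + I + I**2)
115886 + V(B(4)) = 115886 + (78 + 1 + 1**2) = 115886 + (78 + 1 + 1) = 115886 + 80 = 115966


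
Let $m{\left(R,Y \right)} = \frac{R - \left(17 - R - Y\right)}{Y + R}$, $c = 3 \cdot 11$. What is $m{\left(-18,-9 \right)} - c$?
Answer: $- \frac{829}{27} \approx -30.704$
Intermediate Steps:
$c = 33$
$m{\left(R,Y \right)} = \frac{-17 + Y + 2 R}{R + Y}$ ($m{\left(R,Y \right)} = \frac{R + \left(-17 + R + Y\right)}{R + Y} = \frac{-17 + Y + 2 R}{R + Y}$)
$m{\left(-18,-9 \right)} - c = \frac{-17 - 9 + 2 \left(-18\right)}{-18 - 9} - 33 = \frac{-17 - 9 - 36}{-27} - 33 = \left(- \frac{1}{27}\right) \left(-62\right) - 33 = \frac{62}{27} - 33 = - \frac{829}{27}$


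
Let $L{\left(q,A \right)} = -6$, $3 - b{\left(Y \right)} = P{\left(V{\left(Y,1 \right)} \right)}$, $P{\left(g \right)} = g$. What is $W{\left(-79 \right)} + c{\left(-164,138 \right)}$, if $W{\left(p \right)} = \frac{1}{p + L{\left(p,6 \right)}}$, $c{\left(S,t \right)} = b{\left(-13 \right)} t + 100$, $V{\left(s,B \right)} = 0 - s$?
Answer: $- \frac{108801}{85} \approx -1280.0$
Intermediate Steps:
$V{\left(s,B \right)} = - s$
$b{\left(Y \right)} = 3 + Y$ ($b{\left(Y \right)} = 3 - - Y = 3 + Y$)
$c{\left(S,t \right)} = 100 - 10 t$ ($c{\left(S,t \right)} = \left(3 - 13\right) t + 100 = - 10 t + 100 = 100 - 10 t$)
$W{\left(p \right)} = \frac{1}{-6 + p}$ ($W{\left(p \right)} = \frac{1}{p - 6} = \frac{1}{-6 + p}$)
$W{\left(-79 \right)} + c{\left(-164,138 \right)} = \frac{1}{-6 - 79} + \left(100 - 1380\right) = \frac{1}{-85} + \left(100 - 1380\right) = - \frac{1}{85} - 1280 = - \frac{108801}{85}$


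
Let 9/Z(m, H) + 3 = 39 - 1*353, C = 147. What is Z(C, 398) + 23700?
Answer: 7512891/317 ≈ 23700.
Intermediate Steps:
Z(m, H) = -9/317 (Z(m, H) = 9/(-3 + (39 - 1*353)) = 9/(-3 + (39 - 353)) = 9/(-3 - 314) = 9/(-317) = 9*(-1/317) = -9/317)
Z(C, 398) + 23700 = -9/317 + 23700 = 7512891/317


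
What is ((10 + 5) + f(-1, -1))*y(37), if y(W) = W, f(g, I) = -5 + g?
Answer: 333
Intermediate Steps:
((10 + 5) + f(-1, -1))*y(37) = ((10 + 5) + (-5 - 1))*37 = (15 - 6)*37 = 9*37 = 333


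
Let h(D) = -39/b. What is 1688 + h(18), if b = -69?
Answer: 38837/23 ≈ 1688.6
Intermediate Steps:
h(D) = 13/23 (h(D) = -39/(-69) = -39*(-1/69) = 13/23)
1688 + h(18) = 1688 + 13/23 = 38837/23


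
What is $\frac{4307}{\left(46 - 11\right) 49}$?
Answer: $\frac{4307}{1715} \approx 2.5114$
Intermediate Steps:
$\frac{4307}{\left(46 - 11\right) 49} = \frac{4307}{35 \cdot 49} = \frac{4307}{1715}$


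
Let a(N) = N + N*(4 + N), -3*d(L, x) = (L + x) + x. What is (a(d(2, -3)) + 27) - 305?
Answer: -2426/9 ≈ -269.56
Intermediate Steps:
d(L, x) = -2*x/3 - L/3 (d(L, x) = -((L + x) + x)/3 = -(L + 2*x)/3 = -2*x/3 - L/3)
(a(d(2, -3)) + 27) - 305 = ((-⅔*(-3) - ⅓*2)*(5 + (-⅔*(-3) - ⅓*2)) + 27) - 305 = ((2 - ⅔)*(5 + (2 - ⅔)) + 27) - 305 = (4*(5 + 4/3)/3 + 27) - 305 = ((4/3)*(19/3) + 27) - 305 = (76/9 + 27) - 305 = 319/9 - 305 = -2426/9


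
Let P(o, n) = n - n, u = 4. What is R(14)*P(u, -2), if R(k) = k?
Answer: 0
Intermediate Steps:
P(o, n) = 0
R(14)*P(u, -2) = 14*0 = 0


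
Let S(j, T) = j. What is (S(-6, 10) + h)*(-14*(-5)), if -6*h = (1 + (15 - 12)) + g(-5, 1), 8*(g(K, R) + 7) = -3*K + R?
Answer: -1225/3 ≈ -408.33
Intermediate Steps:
g(K, R) = -7 - 3*K/8 + R/8 (g(K, R) = -7 + (-3*K + R)/8 = -7 + (R - 3*K)/8 = -7 + (-3*K/8 + R/8) = -7 - 3*K/8 + R/8)
h = 1/6 (h = -((1 + (15 - 12)) + (-7 - 3/8*(-5) + (1/8)*1))/6 = -((1 + 3) + (-7 + 15/8 + 1/8))/6 = -(4 - 5)/6 = -1/6*(-1) = 1/6 ≈ 0.16667)
(S(-6, 10) + h)*(-14*(-5)) = (-6 + 1/6)*(-14*(-5)) = -35/6*70 = -1225/3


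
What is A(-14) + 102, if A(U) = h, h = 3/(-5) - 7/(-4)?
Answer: 2063/20 ≈ 103.15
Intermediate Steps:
h = 23/20 (h = 3*(-1/5) - 7*(-1/4) = -3/5 + 7/4 = 23/20 ≈ 1.1500)
A(U) = 23/20
A(-14) + 102 = 23/20 + 102 = 2063/20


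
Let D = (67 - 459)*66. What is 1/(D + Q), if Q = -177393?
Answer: -1/203265 ≈ -4.9197e-6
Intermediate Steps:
D = -25872 (D = -392*66 = -25872)
1/(D + Q) = 1/(-25872 - 177393) = 1/(-203265) = -1/203265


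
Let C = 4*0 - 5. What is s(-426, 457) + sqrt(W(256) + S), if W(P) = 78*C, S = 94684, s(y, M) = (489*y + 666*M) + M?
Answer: 96505 + sqrt(94294) ≈ 96812.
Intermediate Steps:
s(y, M) = 489*y + 667*M
C = -5 (C = 0 - 5 = -5)
W(P) = -390 (W(P) = 78*(-5) = -390)
s(-426, 457) + sqrt(W(256) + S) = (489*(-426) + 667*457) + sqrt(-390 + 94684) = (-208314 + 304819) + sqrt(94294) = 96505 + sqrt(94294)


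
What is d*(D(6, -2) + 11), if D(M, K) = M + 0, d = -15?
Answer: -255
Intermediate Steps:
D(M, K) = M
d*(D(6, -2) + 11) = -15*(6 + 11) = -15*17 = -255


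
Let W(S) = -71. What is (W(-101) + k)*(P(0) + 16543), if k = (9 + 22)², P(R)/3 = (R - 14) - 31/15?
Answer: 14680372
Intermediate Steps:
P(R) = -241/5 + 3*R (P(R) = 3*((R - 14) - 31/15) = 3*((-14 + R) - 31*1/15) = 3*((-14 + R) - 31/15) = 3*(-241/15 + R) = -241/5 + 3*R)
k = 961 (k = 31² = 961)
(W(-101) + k)*(P(0) + 16543) = (-71 + 961)*((-241/5 + 3*0) + 16543) = 890*((-241/5 + 0) + 16543) = 890*(-241/5 + 16543) = 890*(82474/5) = 14680372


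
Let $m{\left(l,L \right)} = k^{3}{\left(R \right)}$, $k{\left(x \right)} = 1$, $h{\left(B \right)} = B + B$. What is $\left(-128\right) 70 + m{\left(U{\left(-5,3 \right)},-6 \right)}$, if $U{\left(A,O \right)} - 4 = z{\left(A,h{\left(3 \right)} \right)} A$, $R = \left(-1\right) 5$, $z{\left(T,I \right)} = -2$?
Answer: $-8959$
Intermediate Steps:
$h{\left(B \right)} = 2 B$
$R = -5$
$U{\left(A,O \right)} = 4 - 2 A$
$m{\left(l,L \right)} = 1$ ($m{\left(l,L \right)} = 1^{3} = 1$)
$\left(-128\right) 70 + m{\left(U{\left(-5,3 \right)},-6 \right)} = \left(-128\right) 70 + 1 = -8960 + 1 = -8959$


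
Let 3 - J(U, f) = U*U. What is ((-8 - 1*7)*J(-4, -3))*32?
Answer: 6240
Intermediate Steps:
J(U, f) = 3 - U**2 (J(U, f) = 3 - U*U = 3 - U**2)
((-8 - 1*7)*J(-4, -3))*32 = ((-8 - 1*7)*(3 - 1*(-4)**2))*32 = ((-8 - 7)*(3 - 1*16))*32 = -15*(3 - 16)*32 = -15*(-13)*32 = 195*32 = 6240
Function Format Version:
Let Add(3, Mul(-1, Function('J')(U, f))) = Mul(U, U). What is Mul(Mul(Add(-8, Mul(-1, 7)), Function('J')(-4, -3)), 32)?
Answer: 6240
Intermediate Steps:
Function('J')(U, f) = Add(3, Mul(-1, Pow(U, 2))) (Function('J')(U, f) = Add(3, Mul(-1, Mul(U, U))) = Add(3, Mul(-1, Pow(U, 2))))
Mul(Mul(Add(-8, Mul(-1, 7)), Function('J')(-4, -3)), 32) = Mul(Mul(Add(-8, Mul(-1, 7)), Add(3, Mul(-1, Pow(-4, 2)))), 32) = Mul(Mul(Add(-8, -7), Add(3, Mul(-1, 16))), 32) = Mul(Mul(-15, Add(3, -16)), 32) = Mul(Mul(-15, -13), 32) = Mul(195, 32) = 6240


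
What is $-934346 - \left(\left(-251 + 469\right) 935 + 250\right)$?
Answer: $-1138426$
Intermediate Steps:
$-934346 - \left(\left(-251 + 469\right) 935 + 250\right) = -934346 - \left(218 \cdot 935 + 250\right) = -934346 - \left(203830 + 250\right) = -934346 - 204080 = -1138426$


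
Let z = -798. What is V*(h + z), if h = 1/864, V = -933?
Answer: 214425481/288 ≈ 7.4453e+5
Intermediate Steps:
h = 1/864 ≈ 0.0011574
V*(h + z) = -933*(1/864 - 798) = -933*(-689471/864) = 214425481/288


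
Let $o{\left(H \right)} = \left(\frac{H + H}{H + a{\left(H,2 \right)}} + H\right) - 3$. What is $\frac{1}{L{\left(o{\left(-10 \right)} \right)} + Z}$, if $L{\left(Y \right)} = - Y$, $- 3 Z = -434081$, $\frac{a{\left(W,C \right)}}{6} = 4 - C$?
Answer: $\frac{3}{434150} \approx 6.9101 \cdot 10^{-6}$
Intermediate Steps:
$a{\left(W,C \right)} = 24 - 6 C$ ($a{\left(W,C \right)} = 6 \left(4 - C\right) = 24 - 6 C$)
$Z = \frac{434081}{3}$ ($Z = \left(- \frac{1}{3}\right) \left(-434081\right) = \frac{434081}{3} \approx 1.4469 \cdot 10^{5}$)
$o{\left(H \right)} = -3 + H + \frac{2 H}{12 + H}$ ($o{\left(H \right)} = \left(\frac{H + H}{H + \left(24 - 12\right)} + H\right) - 3 = \left(\frac{2 H}{H + \left(24 - 12\right)} + H\right) - 3 = \left(\frac{2 H}{H + 12} + H\right) - 3 = \left(\frac{2 H}{12 + H} + H\right) - 3 = \left(H + \frac{2 H}{12 + H}\right) - 3 = -3 + H + \frac{2 H}{12 + H}$)
$\frac{1}{L{\left(o{\left(-10 \right)} \right)} + Z} = \frac{1}{- \frac{-36 + \left(-10\right)^{2} + 11 \left(-10\right)}{12 - 10} + \frac{434081}{3}} = \frac{1}{- \frac{-36 + 100 - 110}{2} + \frac{434081}{3}} = \frac{1}{- \frac{-46}{2} + \frac{434081}{3}} = \frac{1}{\left(-1\right) \left(-23\right) + \frac{434081}{3}} = \frac{1}{23 + \frac{434081}{3}} = \frac{1}{\frac{434150}{3}} = \frac{3}{434150}$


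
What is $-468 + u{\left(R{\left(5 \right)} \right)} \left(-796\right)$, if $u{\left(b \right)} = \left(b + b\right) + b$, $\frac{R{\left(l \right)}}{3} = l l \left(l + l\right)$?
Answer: $-1791468$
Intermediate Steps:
$R{\left(l \right)} = 6 l^{3}$ ($R{\left(l \right)} = 3 l l \left(l + l\right) = 3 l l 2 l = 3 l 2 l^{2} = 3 \cdot 2 l^{3} = 6 l^{3}$)
$u{\left(b \right)} = 3 b$ ($u{\left(b \right)} = 2 b + b = 3 b$)
$-468 + u{\left(R{\left(5 \right)} \right)} \left(-796\right) = -468 + 3 \cdot 6 \cdot 5^{3} \left(-796\right) = -468 + 3 \cdot 6 \cdot 125 \left(-796\right) = -468 + 3 \cdot 750 \left(-796\right) = -468 + 2250 \left(-796\right) = -468 - 1791000 = -1791468$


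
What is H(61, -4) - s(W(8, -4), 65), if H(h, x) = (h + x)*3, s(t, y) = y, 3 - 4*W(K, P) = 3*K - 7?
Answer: 106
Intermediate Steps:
W(K, P) = 5/2 - 3*K/4 (W(K, P) = 3/4 - (3*K - 7)/4 = 3/4 - (-7 + 3*K)/4 = 3/4 + (7/4 - 3*K/4) = 5/2 - 3*K/4)
H(h, x) = 3*h + 3*x
H(61, -4) - s(W(8, -4), 65) = (3*61 + 3*(-4)) - 1*65 = (183 - 12) - 65 = 171 - 65 = 106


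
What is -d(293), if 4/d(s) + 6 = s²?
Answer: -4/85843 ≈ -4.6597e-5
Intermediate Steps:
d(s) = 4/(-6 + s²)
-d(293) = -4/(-6 + 293²) = -4/(-6 + 85849) = -4/85843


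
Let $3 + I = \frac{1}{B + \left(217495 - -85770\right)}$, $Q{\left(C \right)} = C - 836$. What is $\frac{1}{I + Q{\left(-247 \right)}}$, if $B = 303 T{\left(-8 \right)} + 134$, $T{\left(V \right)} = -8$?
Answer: $- \frac{300975}{326858849} \approx -0.00092081$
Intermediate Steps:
$B = -2290$ ($B = 303 \left(-8\right) + 134 = -2424 + 134 = -2290$)
$Q{\left(C \right)} = -836 + C$
$I = - \frac{902924}{300975}$ ($I = -3 + \frac{1}{-2290 + \left(217495 - -85770\right)} = -3 + \frac{1}{-2290 + \left(217495 + 85770\right)} = -3 + \frac{1}{-2290 + 303265} = -3 + \frac{1}{300975} = - \frac{902924}{300975} \approx -3.0$)
$\frac{1}{I + Q{\left(-247 \right)}} = \frac{1}{- \frac{902924}{300975} - 1083} = \frac{1}{- \frac{326858849}{300975}} = - \frac{300975}{326858849}$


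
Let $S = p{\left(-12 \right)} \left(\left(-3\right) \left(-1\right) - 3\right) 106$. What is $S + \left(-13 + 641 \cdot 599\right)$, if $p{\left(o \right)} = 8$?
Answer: $383946$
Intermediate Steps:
$S = 0$ ($S = 8 \left(\left(-3\right) \left(-1\right) - 3\right) 106 = 8 \left(3 - 3\right) 106 = 8 \cdot 0 \cdot 106 = 0 \cdot 106 = 0$)
$S + \left(-13 + 641 \cdot 599\right) = 0 + \left(-13 + 641 \cdot 599\right) = 0 + \left(-13 + 383959\right) = 0 + 383946 = 383946$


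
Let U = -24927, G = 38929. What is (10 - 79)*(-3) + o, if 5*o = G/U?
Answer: 25760516/124635 ≈ 206.69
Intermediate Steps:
o = -38929/124635 (o = (38929/(-24927))/5 = (38929*(-1/24927))/5 = (⅕)*(-38929/24927) = -38929/124635 ≈ -0.31234)
(10 - 79)*(-3) + o = (10 - 79)*(-3) - 38929/124635 = -69*(-3) - 38929/124635 = 207 - 38929/124635 = 25760516/124635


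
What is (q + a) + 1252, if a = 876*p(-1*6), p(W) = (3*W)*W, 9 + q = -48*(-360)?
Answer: 113131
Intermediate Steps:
q = 17271 (q = -9 - 48*(-360) = -9 + 17280 = 17271)
p(W) = 3*W**2
a = 94608 (a = 876*(3*(-1*6)**2) = 876*(3*(-6)**2) = 876*(3*36) = 876*108 = 94608)
(q + a) + 1252 = (17271 + 94608) + 1252 = 111879 + 1252 = 113131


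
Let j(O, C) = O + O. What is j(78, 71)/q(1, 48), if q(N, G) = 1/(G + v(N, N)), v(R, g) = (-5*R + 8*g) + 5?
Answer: 8736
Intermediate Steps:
v(R, g) = 5 - 5*R + 8*g
q(N, G) = 1/(5 + G + 3*N) (q(N, G) = 1/(G + (5 - 5*N + 8*N)) = 1/(G + (5 + 3*N)) = 1/(5 + G + 3*N))
j(O, C) = 2*O
j(78, 71)/q(1, 48) = (2*78)/(1/(5 + 48 + 3*1)) = 156/(1/(5 + 48 + 3)) = 156/(1/56) = 156*56 = 8736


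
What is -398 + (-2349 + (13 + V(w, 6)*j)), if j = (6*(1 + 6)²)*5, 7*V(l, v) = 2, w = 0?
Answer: -2314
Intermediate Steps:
V(l, v) = 2/7 (V(l, v) = (⅐)*2 = 2/7)
j = 1470 (j = (6*7²)*5 = (6*49)*5 = 294*5 = 1470)
-398 + (-2349 + (13 + V(w, 6)*j)) = -398 + (-2349 + (13 + (2/7)*1470)) = -398 + (-2349 + (13 + 420)) = -398 + (-2349 + 433) = -398 - 1916 = -2314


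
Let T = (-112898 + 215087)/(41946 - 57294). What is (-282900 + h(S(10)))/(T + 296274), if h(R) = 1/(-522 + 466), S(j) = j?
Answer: -20262430879/21219852094 ≈ -0.95488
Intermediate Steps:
T = -34063/5116 (T = 102189/(-15348) = 102189*(-1/15348) = -34063/5116 ≈ -6.6581)
h(R) = -1/56 (h(R) = 1/(-56) = -1/56)
(-282900 + h(S(10)))/(T + 296274) = (-282900 - 1/56)/(-34063/5116 + 296274) = -15842401/(56*1515703721/5116) = -15842401/56*5116/1515703721 = -20262430879/21219852094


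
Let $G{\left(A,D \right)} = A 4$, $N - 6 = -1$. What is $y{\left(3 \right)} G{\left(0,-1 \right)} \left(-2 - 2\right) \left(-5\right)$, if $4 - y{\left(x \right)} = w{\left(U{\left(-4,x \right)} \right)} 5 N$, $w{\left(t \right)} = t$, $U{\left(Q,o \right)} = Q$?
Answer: $0$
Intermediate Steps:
$N = 5$ ($N = 6 - 1 = 5$)
$G{\left(A,D \right)} = 4 A$
$y{\left(x \right)} = 104$ ($y{\left(x \right)} = 4 - \left(-4\right) 5 \cdot 5 = 4 - \left(-20\right) 5 = 4 - -100 = 4 + 100 = 104$)
$y{\left(3 \right)} G{\left(0,-1 \right)} \left(-2 - 2\right) \left(-5\right) = 104 \cdot 4 \cdot 0 \left(-2 - 2\right) \left(-5\right) = 104 \cdot 0 \left(\left(-4\right) \left(-5\right)\right) = 0 \cdot 20 = 0$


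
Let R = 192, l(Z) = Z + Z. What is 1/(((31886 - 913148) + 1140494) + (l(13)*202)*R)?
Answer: 1/1267616 ≈ 7.8888e-7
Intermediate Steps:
l(Z) = 2*Z
1/(((31886 - 913148) + 1140494) + (l(13)*202)*R) = 1/(((31886 - 913148) + 1140494) + ((2*13)*202)*192) = 1/((-881262 + 1140494) + (26*202)*192) = 1/(259232 + 5252*192) = 1/(259232 + 1008384) = 1/1267616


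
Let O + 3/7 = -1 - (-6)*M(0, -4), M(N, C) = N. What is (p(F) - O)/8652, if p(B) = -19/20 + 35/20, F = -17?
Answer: 13/50470 ≈ 0.00025758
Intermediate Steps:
O = -10/7 (O = -3/7 + (-1 - (-6)*0) = -3/7 + (-1 - 2*0) = -3/7 + (-1 + 0) = -3/7 - 1 = -10/7 ≈ -1.4286)
p(B) = ⅘ (p(B) = -19*1/20 + 35*(1/20) = -19/20 + 7/4 = ⅘)
(p(F) - O)/8652 = (⅘ - 1*(-10/7))/8652 = (⅘ + 10/7)*(1/8652) = (78/35)*(1/8652) = 13/50470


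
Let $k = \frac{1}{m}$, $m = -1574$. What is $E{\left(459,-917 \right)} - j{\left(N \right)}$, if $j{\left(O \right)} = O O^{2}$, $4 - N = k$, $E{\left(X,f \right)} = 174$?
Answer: $\frac{428831256903}{3899547224} \approx 109.97$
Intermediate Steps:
$k = - \frac{1}{1574}$ ($k = \frac{1}{-1574} = - \frac{1}{1574} \approx -0.00063532$)
$N = \frac{6297}{1574}$ ($N = 4 - - \frac{1}{1574} = 4 + \frac{1}{1574} = \frac{6297}{1574} \approx 4.0006$)
$j{\left(O \right)} = O^{3}$
$E{\left(459,-917 \right)} - j{\left(N \right)} = 174 - \left(\frac{6297}{1574}\right)^{3} = 174 - \frac{249689960073}{3899547224} = \frac{428831256903}{3899547224}$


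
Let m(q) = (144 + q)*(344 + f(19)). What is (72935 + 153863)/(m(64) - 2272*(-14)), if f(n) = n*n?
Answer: 113399/89224 ≈ 1.2709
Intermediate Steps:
f(n) = n**2
m(q) = 101520 + 705*q (m(q) = (144 + q)*(344 + 19**2) = (144 + q)*(344 + 361) = (144 + q)*705 = 101520 + 705*q)
(72935 + 153863)/(m(64) - 2272*(-14)) = (72935 + 153863)/((101520 + 705*64) - 2272*(-14)) = 226798/((101520 + 45120) + 31808) = 226798/(146640 + 31808) = 226798/178448 = 226798*(1/178448) = 113399/89224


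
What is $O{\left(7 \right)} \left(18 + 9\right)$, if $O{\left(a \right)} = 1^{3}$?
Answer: $27$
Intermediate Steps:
$O{\left(a \right)} = 1$
$O{\left(7 \right)} \left(18 + 9\right) = 1 \left(18 + 9\right) = 1 \cdot 27 = 27$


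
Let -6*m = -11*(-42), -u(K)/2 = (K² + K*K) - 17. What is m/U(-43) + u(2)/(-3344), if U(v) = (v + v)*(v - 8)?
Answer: -84109/3666696 ≈ -0.022939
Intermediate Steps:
u(K) = 34 - 4*K² (u(K) = -2*((K² + K*K) - 17) = -2*((K² + K²) - 17) = -2*(2*K² - 17) = -2*(-17 + 2*K²) = 34 - 4*K²)
U(v) = 2*v*(-8 + v) (U(v) = (2*v)*(-8 + v) = 2*v*(-8 + v))
m = -77 (m = -(-11)*(-42)/6 = -⅙*462 = -77)
m/U(-43) + u(2)/(-3344) = -77*(-1/(86*(-8 - 43))) + (34 - 4*2²)/(-3344) = -77/(2*(-43)*(-51)) + (34 - 4*4)*(-1/3344) = -77/4386 + (34 - 16)*(-1/3344) = -77*1/4386 + 18*(-1/3344) = -77/4386 - 9/1672 = -84109/3666696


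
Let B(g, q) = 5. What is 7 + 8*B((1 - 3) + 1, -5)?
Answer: 47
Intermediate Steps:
7 + 8*B((1 - 3) + 1, -5) = 7 + 8*5 = 7 + 40 = 47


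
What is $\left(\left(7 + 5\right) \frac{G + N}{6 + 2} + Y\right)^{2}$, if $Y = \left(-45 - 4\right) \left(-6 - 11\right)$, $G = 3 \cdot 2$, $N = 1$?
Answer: $\frac{2845969}{4} \approx 7.1149 \cdot 10^{5}$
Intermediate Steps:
$G = 6$
$Y = 833$ ($Y = \left(-49\right) \left(-17\right) = 833$)
$\left(\left(7 + 5\right) \frac{G + N}{6 + 2} + Y\right)^{2} = \left(\left(7 + 5\right) \frac{6 + 1}{6 + 2} + 833\right)^{2} = \left(12 \cdot \frac{7}{8} + 833\right)^{2} = \left(\frac{21}{2} + 833\right)^{2} = \left(\frac{1687}{2}\right)^{2} = \frac{2845969}{4}$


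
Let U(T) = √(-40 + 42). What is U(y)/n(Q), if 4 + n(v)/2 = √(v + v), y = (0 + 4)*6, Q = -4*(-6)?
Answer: √2/16 + √6/16 ≈ 0.24148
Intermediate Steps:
Q = 24
y = 24 (y = 4*6 = 24)
U(T) = √2
n(v) = -8 + 2*√2*√v (n(v) = -8 + 2*√(v + v) = -8 + 2*√(2*v) = -8 + 2*(√2*√v) = -8 + 2*√2*√v)
U(y)/n(Q) = √2/(-8 + 2*√2*√24) = √2/(-8 + 2*√2*(2*√6)) = √2/(-8 + 8*√3)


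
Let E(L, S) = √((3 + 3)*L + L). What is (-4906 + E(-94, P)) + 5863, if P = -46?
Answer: 957 + I*√658 ≈ 957.0 + 25.652*I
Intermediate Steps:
E(L, S) = √7*√L (E(L, S) = √(6*L + L) = √(7*L) = √7*√L)
(-4906 + E(-94, P)) + 5863 = (-4906 + √7*√(-94)) + 5863 = (-4906 + √7*(I*√94)) + 5863 = (-4906 + I*√658) + 5863 = 957 + I*√658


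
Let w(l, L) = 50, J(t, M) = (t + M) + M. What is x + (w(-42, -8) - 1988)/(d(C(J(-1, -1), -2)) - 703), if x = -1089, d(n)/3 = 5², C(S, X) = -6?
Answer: -340977/314 ≈ -1085.9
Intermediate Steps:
J(t, M) = t + 2*M (J(t, M) = (M + t) + M = t + 2*M)
d(n) = 75 (d(n) = 3*5² = 3*25 = 75)
x + (w(-42, -8) - 1988)/(d(C(J(-1, -1), -2)) - 703) = -1089 + (50 - 1988)/(75 - 703) = -1089 - 1938/(-628) = -1089 - 1938*(-1/628) = -1089 + 969/314 = -340977/314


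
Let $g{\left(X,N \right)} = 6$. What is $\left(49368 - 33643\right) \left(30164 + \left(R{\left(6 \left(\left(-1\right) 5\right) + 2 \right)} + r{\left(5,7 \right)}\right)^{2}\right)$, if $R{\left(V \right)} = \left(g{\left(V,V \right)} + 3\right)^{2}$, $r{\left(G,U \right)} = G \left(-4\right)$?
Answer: $532841625$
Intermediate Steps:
$r{\left(G,U \right)} = - 4 G$
$R{\left(V \right)} = 81$ ($R{\left(V \right)} = \left(6 + 3\right)^{2} = 9^{2} = 81$)
$\left(49368 - 33643\right) \left(30164 + \left(R{\left(6 \left(\left(-1\right) 5\right) + 2 \right)} + r{\left(5,7 \right)}\right)^{2}\right) = \left(49368 - 33643\right) \left(30164 + \left(81 - 20\right)^{2}\right) = 15725 \left(30164 + \left(81 - 20\right)^{2}\right) = 15725 \left(30164 + 61^{2}\right) = 15725 \left(30164 + 3721\right) = 15725 \cdot 33885 = 532841625$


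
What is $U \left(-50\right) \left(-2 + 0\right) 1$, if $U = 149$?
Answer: $14900$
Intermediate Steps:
$U \left(-50\right) \left(-2 + 0\right) 1 = 149 \left(-50\right) \left(-2 + 0\right) 1 = - 7450 \left(\left(-2\right) 1\right) = \left(-7450\right) \left(-2\right) = 14900$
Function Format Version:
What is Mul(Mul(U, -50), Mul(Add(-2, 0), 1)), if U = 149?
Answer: 14900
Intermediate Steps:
Mul(Mul(U, -50), Mul(Add(-2, 0), 1)) = Mul(Mul(149, -50), Mul(Add(-2, 0), 1)) = Mul(-7450, Mul(-2, 1)) = Mul(-7450, -2) = 14900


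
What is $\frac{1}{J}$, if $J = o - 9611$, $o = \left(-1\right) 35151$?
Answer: $- \frac{1}{44762} \approx -2.234 \cdot 10^{-5}$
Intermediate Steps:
$o = -35151$
$J = -44762$ ($J = -35151 - 9611 = -44762$)
$\frac{1}{J} = \frac{1}{-44762} = - \frac{1}{44762}$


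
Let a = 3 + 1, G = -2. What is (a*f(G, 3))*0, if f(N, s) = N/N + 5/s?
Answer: 0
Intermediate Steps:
f(N, s) = 1 + 5/s
a = 4
(a*f(G, 3))*0 = (4*((5 + 3)/3))*0 = (4*((⅓)*8))*0 = (4*(8/3))*0 = (32/3)*0 = 0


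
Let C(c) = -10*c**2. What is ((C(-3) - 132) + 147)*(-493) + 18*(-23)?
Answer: 36561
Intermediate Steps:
((C(-3) - 132) + 147)*(-493) + 18*(-23) = ((-10*(-3)**2 - 132) + 147)*(-493) + 18*(-23) = ((-10*9 - 132) + 147)*(-493) - 414 = ((-90 - 132) + 147)*(-493) - 414 = (-222 + 147)*(-493) - 414 = -75*(-493) - 414 = 36975 - 414 = 36561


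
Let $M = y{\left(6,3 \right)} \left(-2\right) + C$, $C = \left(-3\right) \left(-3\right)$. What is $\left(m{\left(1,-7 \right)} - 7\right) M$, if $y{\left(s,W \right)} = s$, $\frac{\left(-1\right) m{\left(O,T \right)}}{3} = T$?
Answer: $-42$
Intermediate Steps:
$m{\left(O,T \right)} = - 3 T$
$C = 9$
$M = -3$ ($M = 6 \left(-2\right) + 9 = -12 + 9 = -3$)
$\left(m{\left(1,-7 \right)} - 7\right) M = \left(\left(-3\right) \left(-7\right) - 7\right) \left(-3\right) = \left(21 - 7\right) \left(-3\right) = 14 \left(-3\right) = -42$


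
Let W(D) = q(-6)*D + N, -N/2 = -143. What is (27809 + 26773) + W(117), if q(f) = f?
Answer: 54166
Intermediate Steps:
N = 286 (N = -2*(-143) = 286)
W(D) = 286 - 6*D (W(D) = -6*D + 286 = 286 - 6*D)
(27809 + 26773) + W(117) = (27809 + 26773) + (286 - 6*117) = 54582 + (286 - 702) = 54582 - 416 = 54166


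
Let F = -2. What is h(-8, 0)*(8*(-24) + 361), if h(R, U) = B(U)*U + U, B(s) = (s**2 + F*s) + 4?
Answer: 0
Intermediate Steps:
B(s) = 4 + s**2 - 2*s (B(s) = (s**2 - 2*s) + 4 = 4 + s**2 - 2*s)
h(R, U) = U + U*(4 + U**2 - 2*U) (h(R, U) = (4 + U**2 - 2*U)*U + U = U*(4 + U**2 - 2*U) + U = U + U*(4 + U**2 - 2*U))
h(-8, 0)*(8*(-24) + 361) = (0*(5 + 0**2 - 2*0))*(8*(-24) + 361) = (0*(5 + 0 + 0))*(-192 + 361) = (0*5)*169 = 0*169 = 0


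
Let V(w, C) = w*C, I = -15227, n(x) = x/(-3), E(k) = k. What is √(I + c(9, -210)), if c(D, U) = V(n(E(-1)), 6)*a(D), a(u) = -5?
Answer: 3*I*√1693 ≈ 123.44*I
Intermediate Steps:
n(x) = -x/3 (n(x) = x*(-⅓) = -x/3)
V(w, C) = C*w
c(D, U) = -10 (c(D, U) = (6*(-⅓*(-1)))*(-5) = (6*(⅓))*(-5) = 2*(-5) = -10)
√(I + c(9, -210)) = √(-15227 - 10) = √(-15237) = 3*I*√1693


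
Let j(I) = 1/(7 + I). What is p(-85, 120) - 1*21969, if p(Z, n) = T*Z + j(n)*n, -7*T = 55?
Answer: -18935876/889 ≈ -21300.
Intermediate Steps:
T = -55/7 (T = -⅐*55 = -55/7 ≈ -7.8571)
p(Z, n) = -55*Z/7 + n/(7 + n)
p(-85, 120) - 1*21969 = (120 - 55/7*(-85)*(7 + 120))/(7 + 120) - 1*21969 = (120 - 55/7*(-85)*127)/127 - 21969 = (120 + 593725/7)/127 - 21969 = (1/127)*(594565/7) - 21969 = 594565/889 - 21969 = -18935876/889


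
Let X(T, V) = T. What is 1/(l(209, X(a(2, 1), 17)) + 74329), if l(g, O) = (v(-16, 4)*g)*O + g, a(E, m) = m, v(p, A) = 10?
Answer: 1/76628 ≈ 1.3050e-5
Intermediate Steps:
l(g, O) = g + 10*O*g (l(g, O) = (10*g)*O + g = 10*O*g + g = g + 10*O*g)
1/(l(209, X(a(2, 1), 17)) + 74329) = 1/(209*(1 + 10*1) + 74329) = 1/(209*(1 + 10) + 74329) = 1/(209*11 + 74329) = 1/(2299 + 74329) = 1/76628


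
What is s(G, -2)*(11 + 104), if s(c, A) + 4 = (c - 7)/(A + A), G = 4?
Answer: -1495/4 ≈ -373.75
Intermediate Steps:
s(c, A) = -4 + (-7 + c)/(2*A) (s(c, A) = -4 + (c - 7)/(A + A) = -4 + (-7 + c)/((2*A)) = -4 + (-7 + c)*(1/(2*A)) = -4 + (-7 + c)/(2*A))
s(G, -2)*(11 + 104) = ((1/2)*(-7 + 4 - 8*(-2))/(-2))*(11 + 104) = ((1/2)*(-1/2)*(-7 + 4 + 16))*115 = ((1/2)*(-1/2)*13)*115 = -13/4*115 = -1495/4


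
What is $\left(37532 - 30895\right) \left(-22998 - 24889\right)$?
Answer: $-317826019$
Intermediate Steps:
$\left(37532 - 30895\right) \left(-22998 - 24889\right) = 6637 \left(-47887\right) = -317826019$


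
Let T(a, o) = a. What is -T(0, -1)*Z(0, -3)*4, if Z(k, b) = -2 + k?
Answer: 0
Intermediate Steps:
-T(0, -1)*Z(0, -3)*4 = -0*(-2 + 0)*4 = -0*(-2)*4 = -0*4 = -1*0 = 0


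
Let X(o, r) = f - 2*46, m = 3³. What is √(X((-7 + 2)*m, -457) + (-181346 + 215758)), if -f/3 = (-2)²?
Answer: 6*√953 ≈ 185.22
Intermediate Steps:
f = -12 (f = -3*(-2)² = -3*4 = -12)
m = 27
X(o, r) = -104 (X(o, r) = -12 - 2*46 = -12 - 1*92 = -12 - 92 = -104)
√(X((-7 + 2)*m, -457) + (-181346 + 215758)) = √(-104 + (-181346 + 215758)) = √(-104 + 34412) = √34308 = 6*√953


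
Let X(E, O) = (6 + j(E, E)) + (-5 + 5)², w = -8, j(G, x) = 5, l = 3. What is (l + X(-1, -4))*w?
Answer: -112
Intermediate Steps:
X(E, O) = 11 (X(E, O) = (6 + 5) + (-5 + 5)² = 11 + 0² = 11 + 0 = 11)
(l + X(-1, -4))*w = (3 + 11)*(-8) = 14*(-8) = -112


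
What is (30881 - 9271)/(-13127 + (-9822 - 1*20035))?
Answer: -10805/21492 ≈ -0.50274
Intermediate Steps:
(30881 - 9271)/(-13127 + (-9822 - 1*20035)) = 21610/(-13127 + (-9822 - 20035)) = 21610/(-13127 - 29857) = 21610/(-42984) = 21610*(-1/42984) = -10805/21492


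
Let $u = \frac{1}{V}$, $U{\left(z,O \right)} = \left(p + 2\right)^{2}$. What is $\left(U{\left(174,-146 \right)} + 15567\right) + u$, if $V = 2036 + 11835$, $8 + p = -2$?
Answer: $\frac{216817602}{13871} \approx 15631.0$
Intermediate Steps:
$p = -10$ ($p = -8 - 2 = -10$)
$V = 13871$
$U{\left(z,O \right)} = 64$ ($U{\left(z,O \right)} = \left(-10 + 2\right)^{2} = \left(-8\right)^{2} = 64$)
$u = \frac{1}{13871} \approx 7.2093 \cdot 10^{-5}$
$\left(U{\left(174,-146 \right)} + 15567\right) + u = \left(64 + 15567\right) + \frac{1}{13871} = 15631 + \frac{1}{13871} = \frac{216817602}{13871}$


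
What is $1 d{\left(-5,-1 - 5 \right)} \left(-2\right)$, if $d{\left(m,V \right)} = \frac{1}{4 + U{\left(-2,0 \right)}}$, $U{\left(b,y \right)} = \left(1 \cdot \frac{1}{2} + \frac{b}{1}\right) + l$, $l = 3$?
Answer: $- \frac{4}{11} \approx -0.36364$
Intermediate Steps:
$U{\left(b,y \right)} = \frac{7}{2} + b$ ($U{\left(b,y \right)} = \left(1 \cdot \frac{1}{2} + \frac{b}{1}\right) + 3 = \left(1 \cdot \frac{1}{2} + b 1\right) + 3 = \left(\frac{1}{2} + b\right) + 3 = \frac{7}{2} + b$)
$d{\left(m,V \right)} = \frac{2}{11}$ ($d{\left(m,V \right)} = \frac{1}{4 + \left(\frac{7}{2} - 2\right)} = \frac{1}{4 + \frac{3}{2}} = \frac{1}{\frac{11}{2}} = \frac{2}{11}$)
$1 d{\left(-5,-1 - 5 \right)} \left(-2\right) = 1 \cdot \frac{2}{11} \left(-2\right) = \frac{2}{11} \left(-2\right) = - \frac{4}{11}$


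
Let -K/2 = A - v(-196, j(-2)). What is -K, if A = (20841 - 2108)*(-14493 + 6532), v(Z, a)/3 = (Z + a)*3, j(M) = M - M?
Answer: -298263298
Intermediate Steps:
j(M) = 0
v(Z, a) = 9*Z + 9*a (v(Z, a) = 3*((Z + a)*3) = 3*(3*Z + 3*a) = 9*Z + 9*a)
A = -149133413 (A = 18733*(-7961) = -149133413)
K = 298263298 (K = -2*(-149133413 - (9*(-196) + 9*0)) = -2*(-149133413 - (-1764 + 0)) = -2*(-149133413 - 1*(-1764)) = -2*(-149133413 + 1764) = -2*(-149131649) = 298263298)
-K = -1*298263298 = -298263298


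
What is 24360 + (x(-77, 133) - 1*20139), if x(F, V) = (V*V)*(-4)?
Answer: -66535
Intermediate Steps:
x(F, V) = -4*V² (x(F, V) = V²*(-4) = -4*V²)
24360 + (x(-77, 133) - 1*20139) = 24360 + (-4*133² - 1*20139) = 24360 + (-4*17689 - 20139) = 24360 + (-70756 - 20139) = 24360 - 90895 = -66535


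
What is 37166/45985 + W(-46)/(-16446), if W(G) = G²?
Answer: 256963888/378134655 ≈ 0.67956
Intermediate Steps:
37166/45985 + W(-46)/(-16446) = 37166/45985 + (-46)²/(-16446) = 37166*(1/45985) + 2116*(-1/16446) = 37166/45985 - 1058/8223 = 256963888/378134655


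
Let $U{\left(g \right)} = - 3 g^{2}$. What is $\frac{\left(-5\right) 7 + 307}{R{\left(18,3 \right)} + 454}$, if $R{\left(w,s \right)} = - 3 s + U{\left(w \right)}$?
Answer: $- \frac{16}{31} \approx -0.51613$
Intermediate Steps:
$R{\left(w,s \right)} = - 3 s - 3 w^{2}$
$\frac{\left(-5\right) 7 + 307}{R{\left(18,3 \right)} + 454} = \frac{\left(-5\right) 7 + 307}{\left(\left(-3\right) 3 - 3 \cdot 18^{2}\right) + 454} = \frac{-35 + 307}{\left(-9 - 972\right) + 454} = \frac{272}{\left(-9 - 972\right) + 454} = \frac{272}{-981 + 454} = \frac{272}{-527} = 272 \left(- \frac{1}{527}\right) = - \frac{16}{31}$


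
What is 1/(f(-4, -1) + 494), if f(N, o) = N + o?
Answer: 1/489 ≈ 0.0020450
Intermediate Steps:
1/(f(-4, -1) + 494) = 1/((-4 - 1) + 494) = 1/(-5 + 494) = 1/489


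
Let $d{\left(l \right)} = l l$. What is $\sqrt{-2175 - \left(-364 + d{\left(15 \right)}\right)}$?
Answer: $2 i \sqrt{509} \approx 45.122 i$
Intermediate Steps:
$d{\left(l \right)} = l^{2}$
$\sqrt{-2175 - \left(-364 + d{\left(15 \right)}\right)} = \sqrt{-2175 + \left(1949 - \left(\left(15^{2} + 777\right) + 808\right)\right)} = \sqrt{-2175 + \left(1949 - \left(\left(225 + 777\right) + 808\right)\right)} = \sqrt{-2175 + \left(1949 - \left(1002 + 808\right)\right)} = \sqrt{-2175 + \left(1949 - 1810\right)} = \sqrt{-2175 + 139} = \sqrt{-2036} = 2 i \sqrt{509}$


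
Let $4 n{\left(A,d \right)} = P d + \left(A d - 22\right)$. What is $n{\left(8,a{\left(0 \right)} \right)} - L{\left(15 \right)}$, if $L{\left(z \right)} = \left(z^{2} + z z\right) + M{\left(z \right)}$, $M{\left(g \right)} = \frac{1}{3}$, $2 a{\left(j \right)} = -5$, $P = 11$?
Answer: $- \frac{11225}{24} \approx -467.71$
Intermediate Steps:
$a{\left(j \right)} = - \frac{5}{2}$ ($a{\left(j \right)} = \frac{1}{2} \left(-5\right) = - \frac{5}{2}$)
$M{\left(g \right)} = \frac{1}{3}$
$n{\left(A,d \right)} = - \frac{11}{2} + \frac{11 d}{4} + \frac{A d}{4}$ ($n{\left(A,d \right)} = \frac{11 d + \left(A d - 22\right)}{4} = \frac{11 d + \left(-22 + A d\right)}{4} = \frac{-22 + 11 d + A d}{4} = - \frac{11}{2} + \frac{11 d}{4} + \frac{A d}{4}$)
$L{\left(z \right)} = \frac{1}{3} + 2 z^{2}$ ($L{\left(z \right)} = \left(z^{2} + z z\right) + \frac{1}{3} = \left(z^{2} + z^{2}\right) + \frac{1}{3} = 2 z^{2} + \frac{1}{3} = \frac{1}{3} + 2 z^{2}$)
$n{\left(8,a{\left(0 \right)} \right)} - L{\left(15 \right)} = \left(- \frac{11}{2} + \frac{11}{4} \left(- \frac{5}{2}\right) + \frac{1}{4} \cdot 8 \left(- \frac{5}{2}\right)\right) - \left(\frac{1}{3} + 2 \cdot 15^{2}\right) = \left(- \frac{11}{2} - \frac{55}{8} - 5\right) - \left(\frac{1}{3} + 2 \cdot 225\right) = - \frac{139}{8} - \left(\frac{1}{3} + 450\right) = - \frac{139}{8} - \frac{1351}{3} = - \frac{11225}{24}$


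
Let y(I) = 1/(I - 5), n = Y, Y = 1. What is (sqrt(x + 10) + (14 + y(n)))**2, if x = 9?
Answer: 3329/16 + 55*sqrt(19)/2 ≈ 327.93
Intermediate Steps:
n = 1
y(I) = 1/(-5 + I)
(sqrt(x + 10) + (14 + y(n)))**2 = (sqrt(9 + 10) + (14 + 1/(-5 + 1)))**2 = (sqrt(19) + (14 + 1/(-4)))**2 = (sqrt(19) + (14 - 1/4))**2 = (sqrt(19) + 55/4)**2 = (55/4 + sqrt(19))**2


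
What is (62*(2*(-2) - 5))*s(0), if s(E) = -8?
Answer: 4464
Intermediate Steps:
(62*(2*(-2) - 5))*s(0) = (62*(2*(-2) - 5))*(-8) = (62*(-4 - 5))*(-8) = (62*(-9))*(-8) = -558*(-8) = 4464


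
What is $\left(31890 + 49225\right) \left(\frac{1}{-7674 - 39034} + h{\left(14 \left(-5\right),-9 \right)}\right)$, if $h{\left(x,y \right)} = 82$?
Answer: $\frac{310674911325}{46708} \approx 6.6514 \cdot 10^{6}$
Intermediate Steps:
$\left(31890 + 49225\right) \left(\frac{1}{-7674 - 39034} + h{\left(14 \left(-5\right),-9 \right)}\right) = \left(31890 + 49225\right) \left(\frac{1}{-7674 - 39034} + 82\right) = 81115 \left(\frac{1}{-46708} + 82\right) = 81115 \left(- \frac{1}{46708} + 82\right) = 81115 \cdot \frac{3830055}{46708} = \frac{310674911325}{46708}$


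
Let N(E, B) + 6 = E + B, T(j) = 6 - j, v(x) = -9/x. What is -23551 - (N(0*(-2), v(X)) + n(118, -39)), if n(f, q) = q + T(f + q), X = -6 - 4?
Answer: -234339/10 ≈ -23434.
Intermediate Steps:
X = -10
N(E, B) = -6 + B + E (N(E, B) = -6 + (E + B) = -6 + (B + E) = -6 + B + E)
n(f, q) = 6 - f (n(f, q) = q + (6 - (f + q)) = q + (6 + (-f - q)) = q + (6 - f - q) = 6 - f)
-23551 - (N(0*(-2), v(X)) + n(118, -39)) = -23551 - ((-6 - 9/(-10) + 0*(-2)) + (6 - 1*118)) = -23551 - ((-6 - 9*(-⅒) + 0) + (6 - 118)) = -23551 - ((-6 + 9/10 + 0) - 112) = -23551 - (-51/10 - 112) = -23551 - 1*(-1171/10) = -23551 + 1171/10 = -234339/10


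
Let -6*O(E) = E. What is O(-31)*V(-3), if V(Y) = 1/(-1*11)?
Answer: -31/66 ≈ -0.46970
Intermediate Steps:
O(E) = -E/6
V(Y) = -1/11 (V(Y) = 1/(-11) = -1/11)
O(-31)*V(-3) = -⅙*(-31)*(-1/11) = (31/6)*(-1/11) = -31/66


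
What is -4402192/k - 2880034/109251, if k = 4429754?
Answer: -6619393004914/241977527127 ≈ -27.355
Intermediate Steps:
-4402192/k - 2880034/109251 = -4402192/4429754 - 2880034/109251 = -4402192*1/4429754 - 2880034*1/109251 = -2201096/2214877 - 2880034/109251 = -6619393004914/241977527127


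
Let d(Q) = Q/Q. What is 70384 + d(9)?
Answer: 70385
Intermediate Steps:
d(Q) = 1
70384 + d(9) = 70384 + 1 = 70385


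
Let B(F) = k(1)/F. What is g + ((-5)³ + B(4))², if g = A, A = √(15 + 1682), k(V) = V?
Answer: 249001/16 + √1697 ≈ 15604.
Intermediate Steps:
A = √1697 ≈ 41.195
g = √1697 ≈ 41.195
B(F) = 1/F
g + ((-5)³ + B(4))² = √1697 + ((-5)³ + 1/4)² = √1697 + (-125 + ¼)² = √1697 + (-499/4)² = √1697 + 249001/16 = 249001/16 + √1697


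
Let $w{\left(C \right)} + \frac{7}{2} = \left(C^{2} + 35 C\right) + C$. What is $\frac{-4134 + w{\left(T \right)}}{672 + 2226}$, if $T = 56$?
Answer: $\frac{2029}{5796} \approx 0.35007$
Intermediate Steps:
$w{\left(C \right)} = - \frac{7}{2} + C^{2} + 36 C$ ($w{\left(C \right)} = - \frac{7}{2} + \left(\left(C^{2} + 35 C\right) + C\right) = - \frac{7}{2} + \left(C^{2} + 36 C\right) = - \frac{7}{2} + C^{2} + 36 C$)
$\frac{-4134 + w{\left(T \right)}}{672 + 2226} = \frac{-4134 + \left(- \frac{7}{2} + 56^{2} + 36 \cdot 56\right)}{672 + 2226} = \frac{-4134 + \left(- \frac{7}{2} + 3136 + 2016\right)}{2898} = \left(-4134 + \frac{10297}{2}\right) \frac{1}{2898} = \frac{2029}{2} \cdot \frac{1}{2898} = \frac{2029}{5796}$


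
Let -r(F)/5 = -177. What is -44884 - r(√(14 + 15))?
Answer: -45769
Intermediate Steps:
r(F) = 885 (r(F) = -5*(-177) = 885)
-44884 - r(√(14 + 15)) = -44884 - 1*885 = -44884 - 885 = -45769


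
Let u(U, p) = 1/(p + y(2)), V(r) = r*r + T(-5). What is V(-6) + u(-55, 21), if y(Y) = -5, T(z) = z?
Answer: 497/16 ≈ 31.063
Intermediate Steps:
V(r) = -5 + r**2 (V(r) = r*r - 5 = r**2 - 5 = -5 + r**2)
u(U, p) = 1/(-5 + p) (u(U, p) = 1/(p - 5) = 1/(-5 + p))
V(-6) + u(-55, 21) = (-5 + (-6)**2) + 1/(-5 + 21) = (-5 + 36) + 1/16 = 31 + 1/16 = 497/16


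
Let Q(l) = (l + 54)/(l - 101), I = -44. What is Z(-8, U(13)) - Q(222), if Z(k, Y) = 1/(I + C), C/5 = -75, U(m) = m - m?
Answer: -115765/50699 ≈ -2.2834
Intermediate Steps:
Q(l) = (54 + l)/(-101 + l)
U(m) = 0
C = -375 (C = 5*(-75) = -375)
Z(k, Y) = -1/419 (Z(k, Y) = 1/(-44 - 375) = 1/(-419) = -1/419)
Z(-8, U(13)) - Q(222) = -1/419 - (54 + 222)/(-101 + 222) = -1/419 - 276/121 = -115765/50699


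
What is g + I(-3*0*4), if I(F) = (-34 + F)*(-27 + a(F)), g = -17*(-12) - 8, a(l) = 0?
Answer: 1114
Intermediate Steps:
g = 196 (g = 204 - 8 = 196)
I(F) = 918 - 27*F (I(F) = (-34 + F)*(-27 + 0) = (-34 + F)*(-27) = 918 - 27*F)
g + I(-3*0*4) = 196 + (918 - 27*(-3*0)*4) = 196 + (918 - 0*4) = 196 + (918 - 27*0) = 196 + (918 + 0) = 196 + 918 = 1114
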